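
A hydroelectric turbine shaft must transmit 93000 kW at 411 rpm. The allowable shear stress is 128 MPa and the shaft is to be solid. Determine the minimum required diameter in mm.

ω = 2π·411/60 = 43.04 rad/s, so T = P/ω = 93000×10³ / 43.04 = 2.161e6 N·m.
For a solid shaft τ_max = 16T/(πd³), so d = (16T/(π τ_allow))^(1/3) = (16·2.161e6/(π·1.28×10^8))^(1/3) = 0.4414 m.

441 mm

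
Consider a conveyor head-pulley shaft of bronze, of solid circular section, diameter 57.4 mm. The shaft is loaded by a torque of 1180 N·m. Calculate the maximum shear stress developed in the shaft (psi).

4610 psi

J = πd⁴/32 = π(0.0574)⁴/32 = 1.066×10^-6 m⁴.
τ_max = T·r/J = 1180 × 0.0287 / 1.066×10^-6 = 3.178×10^7 Pa.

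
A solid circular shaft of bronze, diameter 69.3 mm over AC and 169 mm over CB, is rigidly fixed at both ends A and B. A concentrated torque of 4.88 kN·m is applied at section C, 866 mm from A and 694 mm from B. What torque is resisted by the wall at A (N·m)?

108 N·m

Compatibility: T_A·a/J_AC = T_B·b/J_CB with T_A + T_B = T₀.
J_AC = 2.26×10^-6 m⁴, J_CB = 8.01×10^-5 m⁴, so T_A = T₀·(J_AC/a)/((J_AC/a)+(J_CB/b)) = 108.1 N·m, T_B = 4772 N·m.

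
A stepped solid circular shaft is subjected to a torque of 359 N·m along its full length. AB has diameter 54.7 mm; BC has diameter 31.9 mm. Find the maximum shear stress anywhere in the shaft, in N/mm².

Under the same torque, τ_max = 16T/(πd³) is largest where d is smallest — segment BC (d = 31.9 mm).
τ_max = 16·359.0/(π·(0.0319)³) = 5.632×10^7 Pa.

56.3 N/mm²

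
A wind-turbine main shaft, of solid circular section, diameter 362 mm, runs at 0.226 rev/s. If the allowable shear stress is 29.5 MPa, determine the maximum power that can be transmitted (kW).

J = πd⁴/32 = π(0.362)⁴/32 = 1.686×10^-3 m⁴.
T_max = τ_allow·J/r = 2.95×10^7 × 1.686×10^-3 / 0.181 = 274800 N·m.
ω = 2π·0.226 = 1.420 rad/s, so P_max = T_max·ω = 3.902×10^5 W.

390 kW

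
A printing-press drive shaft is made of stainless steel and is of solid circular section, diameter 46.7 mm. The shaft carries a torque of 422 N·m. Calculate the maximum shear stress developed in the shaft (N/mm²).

J = πd⁴/32 = π(0.0467)⁴/32 = 4.669×10^-7 m⁴.
τ_max = T·r/J = 422.0 × 0.0234 / 4.669×10^-7 = 2.110×10^7 Pa.

21.1 N/mm²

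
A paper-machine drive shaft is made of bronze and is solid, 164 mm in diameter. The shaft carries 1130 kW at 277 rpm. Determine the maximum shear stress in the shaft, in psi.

6520 psi

ω = 2π·277/60 = 29.01 rad/s, so T = P/ω = 1130×10³ / 29.01 = 38960 N·m.
J = πd⁴/32 = π(0.164)⁴/32 = 7.102×10^-5 m⁴.
τ_max = T·r/J = 38960 × 0.0820 / 7.102×10^-5 = 4.498×10^7 Pa.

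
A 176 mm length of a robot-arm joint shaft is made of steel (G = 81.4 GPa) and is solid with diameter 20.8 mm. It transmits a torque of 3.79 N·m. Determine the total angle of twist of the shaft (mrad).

0.446 mrad

J = πd⁴/32 = π(0.0208)⁴/32 = 1.838×10^-8 m⁴.
θ = T·L/(G·J) = 3.790 × 0.176 / (81.4×10⁹ × 1.838×10^-8) = 4.459×10^-4 rad.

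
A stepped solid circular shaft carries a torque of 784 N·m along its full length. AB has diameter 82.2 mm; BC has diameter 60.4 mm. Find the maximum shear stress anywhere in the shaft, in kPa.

Under the same torque, τ_max = 16T/(πd³) is largest where d is smallest — segment BC (d = 60.4 mm).
τ_max = 16·784.0/(π·(0.0604)³) = 1.812×10^7 Pa.

18100 kPa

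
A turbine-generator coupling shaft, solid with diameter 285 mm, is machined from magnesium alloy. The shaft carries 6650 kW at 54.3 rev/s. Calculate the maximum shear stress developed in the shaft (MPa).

4.29 MPa

ω = 2π·54.3 = 341.2 rad/s, so T = P/ω = 6650×10³ / 341.2 = 19490 N·m.
J = πd⁴/32 = π(0.285)⁴/32 = 6.477×10^-4 m⁴.
τ_max = T·r/J = 19490 × 0.142 / 6.477×10^-4 = 4.288×10^6 Pa.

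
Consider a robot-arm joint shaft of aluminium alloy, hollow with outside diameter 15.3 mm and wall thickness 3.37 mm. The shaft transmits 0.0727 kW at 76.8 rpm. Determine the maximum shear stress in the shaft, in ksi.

ω = 2π·76.8/60 = 8.042 rad/s, so T = P/ω = 0.0727×10³ / 8.042 = 9.040 N·m.
J = π(d_o⁴ − d_i⁴)/32 = π(0.0153⁴ − 0.00856⁴)/32 = 4.853×10^-9 m⁴.
τ_max = T·r/J = 9.040 × 0.00765 / 4.853×10^-9 = 1.425×10^7 Pa.

2.07 ksi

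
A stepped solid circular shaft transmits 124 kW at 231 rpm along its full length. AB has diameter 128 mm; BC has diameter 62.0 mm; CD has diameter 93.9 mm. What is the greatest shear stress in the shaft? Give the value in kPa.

110000 kPa

ω = 2π·231/60 = 24.19 rad/s, so T = P/ω = 124×10³ / 24.19 = 5126 N·m.
Under the same torque, τ_max = 16T/(πd³) is largest where d is smallest — segment BC (d = 62.0 mm).
τ_max = 16·5126/(π·(0.0620)³) = 1.095×10^8 Pa.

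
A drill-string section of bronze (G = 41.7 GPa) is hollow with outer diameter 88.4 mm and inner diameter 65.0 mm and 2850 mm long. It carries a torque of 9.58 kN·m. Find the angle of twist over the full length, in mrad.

154 mrad

J = π(d_o⁴ − d_i⁴)/32 = π(0.0884⁴ − 0.0650⁴)/32 = 4.243×10^-6 m⁴.
θ = T·L/(G·J) = 9580 × 2.85 / (41.7×10⁹ × 4.243×10^-6) = 0.1543 rad.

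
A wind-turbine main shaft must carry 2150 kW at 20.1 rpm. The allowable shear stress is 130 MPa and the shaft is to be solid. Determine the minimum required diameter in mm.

ω = 2π·20.1/60 = 2.105 rad/s, so T = P/ω = 2150×10³ / 2.105 = 1.021e6 N·m.
For a solid shaft τ_max = 16T/(πd³), so d = (16T/(π τ_allow))^(1/3) = (16·1.021e6/(π·1.30×10^8))^(1/3) = 0.3420 m.

342 mm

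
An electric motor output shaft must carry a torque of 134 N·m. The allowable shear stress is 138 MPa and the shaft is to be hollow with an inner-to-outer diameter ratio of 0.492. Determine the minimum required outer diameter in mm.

For a hollow shaft with d_i/d_o = 0.492: τ_max = 16T/(π d_o³ (1−k⁴)), so d_o = [16T/(π τ_allow (1−k⁴))]^(1/3) = [16·134.0/(π·1.38×10^8·0.9414)]^(1/3) = 0.01738 m.

17.4 mm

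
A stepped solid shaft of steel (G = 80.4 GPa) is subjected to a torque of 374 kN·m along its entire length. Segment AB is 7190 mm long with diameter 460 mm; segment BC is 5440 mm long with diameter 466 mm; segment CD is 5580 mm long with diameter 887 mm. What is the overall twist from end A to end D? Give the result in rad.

0.0135 rad

J_AB = π(0.460)⁴/32 = 4.40×10^-3 m⁴; J_BC = π(0.466)⁴/32 = 4.63×10^-3 m⁴; J_CD = π(0.887)⁴/32 = 0.0608 m⁴.
θ = (T/G)·Σ L_i/J_i = (374000/80.4×10⁹)·(7.19/4.40×10^-3 + 5.44/4.63×10^-3 + 5.58/0.0608) = 0.01350 rad.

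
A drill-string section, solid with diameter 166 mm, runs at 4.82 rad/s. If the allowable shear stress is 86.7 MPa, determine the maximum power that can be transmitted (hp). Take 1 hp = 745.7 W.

J = πd⁴/32 = π(0.166)⁴/32 = 7.455×10^-5 m⁴.
T_max = τ_allow·J/r = 8.67×10^7 × 7.455×10^-5 / 0.0830 = 77870 N·m.
ω = 4.82 rad/s, so P_max = T_max·ω = 3.753×10^5 W.

503 hp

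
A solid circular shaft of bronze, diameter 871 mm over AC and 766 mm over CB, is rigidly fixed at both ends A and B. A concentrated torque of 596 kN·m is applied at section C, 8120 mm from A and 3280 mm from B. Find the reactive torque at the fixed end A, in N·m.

240000 N·m

Compatibility: T_A·a/J_AC = T_B·b/J_CB with T_A + T_B = T₀.
J_AC = 0.0565 m⁴, J_CB = 0.0338 m⁴, so T_A = T₀·(J_AC/a)/((J_AC/a)+(J_CB/b)) = 240200 N·m, T_B = 355800 N·m.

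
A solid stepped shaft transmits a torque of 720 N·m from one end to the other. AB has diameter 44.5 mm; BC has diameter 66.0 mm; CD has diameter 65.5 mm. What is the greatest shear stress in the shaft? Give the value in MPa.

41.6 MPa

Under the same torque, τ_max = 16T/(πd³) is largest where d is smallest — segment AB (d = 44.5 mm).
τ_max = 16·720.0/(π·(0.0445)³) = 4.161×10^7 Pa.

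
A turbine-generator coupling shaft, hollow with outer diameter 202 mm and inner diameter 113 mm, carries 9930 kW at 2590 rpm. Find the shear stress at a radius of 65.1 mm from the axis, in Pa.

1.62e7 Pa

ω = 2π·2590/60 = 271.2 rad/s, so T = P/ω = 9930×10³ / 271.2 = 36610 N·m.
J = π(d_o⁴ − d_i⁴)/32 = π(0.202⁴ − 0.113⁴)/32 = 1.475×10^-4 m⁴.
Shear stress varies linearly with radius: τ = T·r/J = 36610 × 0.0651 / 1.475×10^-4 = 1.616×10^7 Pa.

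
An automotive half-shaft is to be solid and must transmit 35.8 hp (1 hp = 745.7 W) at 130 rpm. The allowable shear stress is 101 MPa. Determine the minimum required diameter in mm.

46.2 mm

ω = 2π·130/60 = 13.61 rad/s, so T = P/ω = 35.8×745.7 / 13.61 = 1961 N·m.
For a solid shaft τ_max = 16T/(πd³), so d = (16T/(π τ_allow))^(1/3) = (16·1961/(π·1.01×10^8))^(1/3) = 0.04624 m.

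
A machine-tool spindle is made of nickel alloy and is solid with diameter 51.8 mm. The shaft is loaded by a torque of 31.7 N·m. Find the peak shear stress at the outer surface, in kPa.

J = πd⁴/32 = π(0.0518)⁴/32 = 7.068×10^-7 m⁴.
τ_max = T·r/J = 31.70 × 0.0259 / 7.068×10^-7 = 1.162×10^6 Pa.

1160 kPa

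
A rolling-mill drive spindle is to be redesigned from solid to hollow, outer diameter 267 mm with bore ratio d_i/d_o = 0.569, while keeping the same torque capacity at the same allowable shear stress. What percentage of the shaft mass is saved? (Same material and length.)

Equal τ_max and T ⇒ the solid shaft needs d_s³ = d_o³(1−k⁴), so d_s = 267·(1−0.569⁴)^(1/3) = 257.3 mm.
Area ratio A_h/A_s = d_o²(1−k²)/d_s² = (1−k²)/(1−k⁴)^(2/3) = 0.7280.
Mass saving = 1 − 0.7280 = 27.2 %.

27.2 %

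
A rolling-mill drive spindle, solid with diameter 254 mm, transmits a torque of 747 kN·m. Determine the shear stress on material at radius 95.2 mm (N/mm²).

J = πd⁴/32 = π(0.254)⁴/32 = 4.086×10^-4 m⁴.
Shear stress varies linearly with radius: τ = T·r/J = 747000 × 0.0952 / 4.086×10^-4 = 1.740×10^8 Pa.

174 N/mm²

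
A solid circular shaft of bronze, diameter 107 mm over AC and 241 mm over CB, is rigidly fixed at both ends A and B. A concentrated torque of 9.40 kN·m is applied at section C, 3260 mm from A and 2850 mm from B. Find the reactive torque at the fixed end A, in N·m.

309 N·m

Compatibility: T_A·a/J_AC = T_B·b/J_CB with T_A + T_B = T₀.
J_AC = 1.29×10^-5 m⁴, J_CB = 3.31×10^-4 m⁴, so T_A = T₀·(J_AC/a)/((J_AC/a)+(J_CB/b)) = 308.8 N·m, T_B = 9091 N·m.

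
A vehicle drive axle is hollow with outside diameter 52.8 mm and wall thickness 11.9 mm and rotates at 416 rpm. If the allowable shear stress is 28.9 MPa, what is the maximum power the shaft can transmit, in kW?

33.1 kW

J = π(d_o⁴ − d_i⁴)/32 = π(0.0528⁴ − 0.0290⁴)/32 = 6.936×10^-7 m⁴.
T_max = τ_allow·J/r = 2.89×10^7 × 6.936×10^-7 / 0.0264 = 759.3 N·m.
ω = 2π·416/60 = 43.56 rad/s, so P_max = T_max·ω = 3.308×10^4 W.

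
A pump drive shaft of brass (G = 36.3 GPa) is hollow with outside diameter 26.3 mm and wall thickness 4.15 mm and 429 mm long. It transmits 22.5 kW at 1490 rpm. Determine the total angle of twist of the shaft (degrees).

2.66°

ω = 2π·1490/60 = 156.0 rad/s, so T = P/ω = 22.5×10³ / 156.0 = 144.2 N·m.
J = π(d_o⁴ − d_i⁴)/32 = π(0.0263⁴ − 0.0180⁴)/32 = 3.666×10^-8 m⁴.
θ = T·L/(G·J) = 144.2 × 0.429 / (36.3×10⁹ × 3.666×10^-8) = 0.04648 rad.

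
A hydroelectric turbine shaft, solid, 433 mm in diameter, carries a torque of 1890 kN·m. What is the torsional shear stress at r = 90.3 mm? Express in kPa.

J = πd⁴/32 = π(0.433)⁴/32 = 3.451×10^-3 m⁴.
Shear stress varies linearly with radius: τ = T·r/J = 1.890e6 × 0.0903 / 3.451×10^-3 = 4.945×10^7 Pa.

49500 kPa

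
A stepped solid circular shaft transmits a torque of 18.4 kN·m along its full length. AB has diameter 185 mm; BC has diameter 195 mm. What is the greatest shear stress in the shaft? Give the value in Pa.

1.48e7 Pa

Under the same torque, τ_max = 16T/(πd³) is largest where d is smallest — segment AB (d = 185 mm).
τ_max = 16·18400/(π·(0.185)³) = 1.480×10^7 Pa.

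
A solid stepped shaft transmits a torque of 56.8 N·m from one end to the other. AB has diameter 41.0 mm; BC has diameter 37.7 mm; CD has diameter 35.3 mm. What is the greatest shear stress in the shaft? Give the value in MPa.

Under the same torque, τ_max = 16T/(πd³) is largest where d is smallest — segment CD (d = 35.3 mm).
τ_max = 16·56.80/(π·(0.0353)³) = 6.576×10^6 Pa.

6.58 MPa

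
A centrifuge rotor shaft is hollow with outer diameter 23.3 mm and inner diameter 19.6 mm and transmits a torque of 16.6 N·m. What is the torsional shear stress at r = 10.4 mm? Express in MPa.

12.0 MPa

J = π(d_o⁴ − d_i⁴)/32 = π(0.0233⁴ − 0.0196⁴)/32 = 1.445×10^-8 m⁴.
Shear stress varies linearly with radius: τ = T·r/J = 16.60 × 0.0104 / 1.445×10^-8 = 1.195×10^7 Pa.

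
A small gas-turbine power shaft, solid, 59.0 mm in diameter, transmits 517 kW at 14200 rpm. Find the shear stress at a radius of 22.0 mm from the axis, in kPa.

6430 kPa

ω = 2π·14200/60 = 1487 rad/s, so T = P/ω = 517×10³ / 1487 = 347.7 N·m.
J = πd⁴/32 = π(0.0590)⁴/32 = 1.190×10^-6 m⁴.
Shear stress varies linearly with radius: τ = T·r/J = 347.7 × 0.0220 / 1.190×10^-6 = 6.430×10^6 Pa.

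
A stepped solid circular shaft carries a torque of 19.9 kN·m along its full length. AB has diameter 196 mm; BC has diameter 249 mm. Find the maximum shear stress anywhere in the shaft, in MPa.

Under the same torque, τ_max = 16T/(πd³) is largest where d is smallest — segment AB (d = 196 mm).
τ_max = 16·19900/(π·(0.196)³) = 1.346×10^7 Pa.

13.5 MPa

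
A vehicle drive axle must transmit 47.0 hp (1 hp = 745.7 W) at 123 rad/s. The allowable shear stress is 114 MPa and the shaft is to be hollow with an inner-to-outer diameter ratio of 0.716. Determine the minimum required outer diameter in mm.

25.8 mm

ω = 123 rad/s, so T = P/ω = 47.0×745.7 / 123.0 = 284.9 N·m.
For a hollow shaft with d_i/d_o = 0.716: τ_max = 16T/(π d_o³ (1−k⁴)), so d_o = [16T/(π τ_allow (1−k⁴))]^(1/3) = [16·284.9/(π·1.14×10^8·0.7372)]^(1/3) = 0.02585 m.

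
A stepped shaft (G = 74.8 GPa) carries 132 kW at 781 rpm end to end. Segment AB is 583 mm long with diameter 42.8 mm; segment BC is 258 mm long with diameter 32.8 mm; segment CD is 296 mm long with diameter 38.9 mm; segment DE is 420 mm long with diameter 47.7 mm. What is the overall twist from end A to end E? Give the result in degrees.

7.64°

ω = 2π·781/60 = 81.79 rad/s, so T = P/ω = 132×10³ / 81.79 = 1614 N·m.
J_AB = π(0.0428)⁴/32 = 3.29×10^-7 m⁴; J_BC = π(0.0328)⁴/32 = 1.14×10^-7 m⁴; J_CD = π(0.0389)⁴/32 = 2.25×10^-7 m⁴; J_DE = π(0.0477)⁴/32 = 5.08×10^-7 m⁴.
θ = (T/G)·Σ L_i/J_i = (1614/74.8×10⁹)·(0.583/3.29×10^-7 + 0.258/1.14×10^-7 + 0.296/2.25×10^-7 + 0.420/5.08×10^-7) = 0.1334 rad.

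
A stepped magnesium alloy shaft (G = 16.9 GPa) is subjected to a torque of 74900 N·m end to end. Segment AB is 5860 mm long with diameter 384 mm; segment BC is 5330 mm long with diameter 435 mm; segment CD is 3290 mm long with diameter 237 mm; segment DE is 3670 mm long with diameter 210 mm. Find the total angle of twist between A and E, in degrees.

J_AB = π(0.384)⁴/32 = 2.13×10^-3 m⁴; J_BC = π(0.435)⁴/32 = 3.52×10^-3 m⁴; J_CD = π(0.237)⁴/32 = 3.10×10^-4 m⁴; J_DE = π(0.210)⁴/32 = 1.91×10^-4 m⁴.
θ = (T/G)·Σ L_i/J_i = (74900/16.9×10⁹)·(5.86/2.13×10^-3 + 5.33/3.52×10^-3 + 3.29/3.10×10^-4 + 3.67/1.91×10^-4) = 0.1512 rad.

8.66°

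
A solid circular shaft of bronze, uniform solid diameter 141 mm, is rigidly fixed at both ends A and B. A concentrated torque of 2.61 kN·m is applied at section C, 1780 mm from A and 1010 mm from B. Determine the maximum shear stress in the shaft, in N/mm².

With uniform GJ and both ends fixed, compatibility θ_AC = θ_CB gives T_A·a = T_B·b, together with T_A + T_B = T₀.
T_A = T₀·b/(a+b) = 2610·1010/2790 = 944.8 N·m; T_B = 1665 N·m.
τ in each portion: τ_AC = 1.72×10^6 Pa, τ_CB = 3.03×10^6 Pa; maximum is in CB.
τ_max = T_CB·r/J = 1665·0.0705/3.88×10^-5 = 3.025×10^6 Pa.

3.03 N/mm²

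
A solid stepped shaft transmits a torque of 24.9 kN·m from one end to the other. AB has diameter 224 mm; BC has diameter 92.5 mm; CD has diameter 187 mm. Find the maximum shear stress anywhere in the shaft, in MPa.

160 MPa

Under the same torque, τ_max = 16T/(πd³) is largest where d is smallest — segment BC (d = 92.5 mm).
τ_max = 16·24900/(π·(0.0925)³) = 1.602×10^8 Pa.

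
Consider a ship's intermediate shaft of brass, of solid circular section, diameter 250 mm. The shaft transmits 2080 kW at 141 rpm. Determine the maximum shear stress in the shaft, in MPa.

ω = 2π·141/60 = 14.77 rad/s, so T = P/ω = 2080×10³ / 14.77 = 140900 N·m.
J = πd⁴/32 = π(0.250)⁴/32 = 3.835×10^-4 m⁴.
τ_max = T·r/J = 140900 × 0.125 / 3.835×10^-4 = 4.592×10^7 Pa.

45.9 MPa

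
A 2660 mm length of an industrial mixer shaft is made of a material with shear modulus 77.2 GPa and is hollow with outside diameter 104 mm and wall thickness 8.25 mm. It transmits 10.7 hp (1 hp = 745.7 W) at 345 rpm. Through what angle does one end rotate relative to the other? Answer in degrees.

0.0761°

ω = 2π·345/60 = 36.13 rad/s, so T = P/ω = 10.7×745.7 / 36.13 = 220.9 N·m.
J = π(d_o⁴ − d_i⁴)/32 = π(0.104⁴ − 0.0875⁴)/32 = 5.730×10^-6 m⁴.
θ = T·L/(G·J) = 220.9 × 2.66 / (77.2×10⁹ × 5.730×10^-6) = 1.328×10^-3 rad.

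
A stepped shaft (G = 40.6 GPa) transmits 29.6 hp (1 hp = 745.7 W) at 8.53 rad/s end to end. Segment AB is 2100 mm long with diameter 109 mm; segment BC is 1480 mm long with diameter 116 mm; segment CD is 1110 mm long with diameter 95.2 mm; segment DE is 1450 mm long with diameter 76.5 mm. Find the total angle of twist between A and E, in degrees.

ω = 8.53 rad/s, so T = P/ω = 29.6×745.7 / 8.530 = 2588 N·m.
J_AB = π(0.109)⁴/32 = 1.39×10^-5 m⁴; J_BC = π(0.116)⁴/32 = 1.78×10^-5 m⁴; J_CD = π(0.0952)⁴/32 = 8.06×10^-6 m⁴; J_DE = π(0.0765)⁴/32 = 3.36×10^-6 m⁴.
θ = (T/G)·Σ L_i/J_i = (2588/40.6×10⁹)·(2.10/1.39×10^-5 + 1.48/1.78×10^-5 + 1.11/8.06×10^-6 + 1.45/3.36×10^-6) = 0.05122 rad.

2.93°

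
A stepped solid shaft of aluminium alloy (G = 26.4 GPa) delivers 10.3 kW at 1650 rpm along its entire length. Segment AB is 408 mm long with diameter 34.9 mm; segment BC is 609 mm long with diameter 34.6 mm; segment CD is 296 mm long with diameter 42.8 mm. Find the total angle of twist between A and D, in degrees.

ω = 2π·1650/60 = 172.8 rad/s, so T = P/ω = 10.3×10³ / 172.8 = 59.61 N·m.
J_AB = π(0.0349)⁴/32 = 1.46×10^-7 m⁴; J_BC = π(0.0346)⁴/32 = 1.41×10^-7 m⁴; J_CD = π(0.0428)⁴/32 = 3.29×10^-7 m⁴.
θ = (T/G)·Σ L_i/J_i = (59.61/26.4×10⁹)·(0.408/1.46×10^-7 + 0.609/1.41×10^-7 + 0.296/3.29×10^-7) = 0.01813 rad.

1.04°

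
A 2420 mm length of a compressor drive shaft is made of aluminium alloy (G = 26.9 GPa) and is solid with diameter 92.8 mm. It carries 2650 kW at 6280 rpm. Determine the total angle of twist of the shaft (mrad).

49.8 mrad

ω = 2π·6280/60 = 657.6 rad/s, so T = P/ω = 2650×10³ / 657.6 = 4030 N·m.
J = πd⁴/32 = π(0.0928)⁴/32 = 7.281×10^-6 m⁴.
θ = T·L/(G·J) = 4030 × 2.42 / (26.9×10⁹ × 7.281×10^-6) = 0.04979 rad.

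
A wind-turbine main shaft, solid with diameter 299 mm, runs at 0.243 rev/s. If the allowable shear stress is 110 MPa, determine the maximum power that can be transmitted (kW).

J = πd⁴/32 = π(0.299)⁴/32 = 7.847×10^-4 m⁴.
T_max = τ_allow·J/r = 1.10×10^8 × 7.847×10^-4 / 0.149 = 577300 N·m.
ω = 2π·0.243 = 1.527 rad/s, so P_max = T_max·ω = 8.815×10^5 W.

881 kW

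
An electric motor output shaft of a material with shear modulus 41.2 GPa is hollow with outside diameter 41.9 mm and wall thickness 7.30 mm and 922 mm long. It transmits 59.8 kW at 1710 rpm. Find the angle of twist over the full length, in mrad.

ω = 2π·1710/60 = 179.1 rad/s, so T = P/ω = 59.8×10³ / 179.1 = 333.9 N·m.
J = π(d_o⁴ − d_i⁴)/32 = π(0.0419⁴ − 0.0273⁴)/32 = 2.481×10^-7 m⁴.
θ = T·L/(G·J) = 333.9 × 0.922 / (41.2×10⁹ × 2.481×10^-7) = 0.03013 rad.

30.1 mrad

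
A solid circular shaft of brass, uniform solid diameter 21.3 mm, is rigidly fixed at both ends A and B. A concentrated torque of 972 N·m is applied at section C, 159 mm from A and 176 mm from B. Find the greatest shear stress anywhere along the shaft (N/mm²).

With uniform GJ and both ends fixed, compatibility θ_AC = θ_CB gives T_A·a = T_B·b, together with T_A + T_B = T₀.
T_A = T₀·b/(a+b) = 972.0·176/335.0 = 510.7 N·m; T_B = 461.3 N·m.
τ in each portion: τ_AC = 2.69×10^8 Pa, τ_CB = 2.43×10^8 Pa; maximum is in AC.
τ_max = T_AC·r/J = 510.7·0.0106/2.02×10^-8 = 2.691×10^8 Pa.

269 N/mm²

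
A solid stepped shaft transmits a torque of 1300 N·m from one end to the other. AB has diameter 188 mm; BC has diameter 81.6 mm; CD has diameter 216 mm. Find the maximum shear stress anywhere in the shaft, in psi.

1770 psi

Under the same torque, τ_max = 16T/(πd³) is largest where d is smallest — segment BC (d = 81.6 mm).
τ_max = 16·1300/(π·(0.0816)³) = 1.219×10^7 Pa.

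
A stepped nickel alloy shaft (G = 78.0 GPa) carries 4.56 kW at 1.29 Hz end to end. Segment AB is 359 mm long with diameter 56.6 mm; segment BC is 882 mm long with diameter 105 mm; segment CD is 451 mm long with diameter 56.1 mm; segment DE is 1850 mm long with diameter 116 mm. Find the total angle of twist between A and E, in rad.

ω = 2π·1.29 = 8.105 rad/s, so T = P/ω = 4.56×10³ / 8.105 = 562.6 N·m.
J_AB = π(0.0566)⁴/32 = 1.01×10^-6 m⁴; J_BC = π(0.105)⁴/32 = 1.19×10^-5 m⁴; J_CD = π(0.0561)⁴/32 = 9.72×10^-7 m⁴; J_DE = π(0.116)⁴/32 = 1.78×10^-5 m⁴.
θ = (T/G)·Σ L_i/J_i = (562.6/78.0×10⁹)·(0.359/1.01×10^-6 + 0.882/1.19×10^-5 + 0.451/9.72×10^-7 + 1.85/1.78×10^-5) = 7.199×10^-3 rad.

0.00720 rad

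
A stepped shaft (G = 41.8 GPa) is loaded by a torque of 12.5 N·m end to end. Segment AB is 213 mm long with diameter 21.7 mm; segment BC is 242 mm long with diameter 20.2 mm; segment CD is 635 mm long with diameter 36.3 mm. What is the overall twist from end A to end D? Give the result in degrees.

J_AB = π(0.0217)⁴/32 = 2.18×10^-8 m⁴; J_BC = π(0.0202)⁴/32 = 1.63×10^-8 m⁴; J_CD = π(0.0363)⁴/32 = 1.70×10^-7 m⁴.
θ = (T/G)·Σ L_i/J_i = (12.50/41.8×10⁹)·(0.213/2.18×10^-8 + 0.242/1.63×10^-8 + 0.635/1.70×10^-7) = 8.467×10^-3 rad.

0.485°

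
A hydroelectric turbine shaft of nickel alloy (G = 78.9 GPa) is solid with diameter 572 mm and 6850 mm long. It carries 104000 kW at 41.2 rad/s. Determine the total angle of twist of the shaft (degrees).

1.19°

ω = 41.2 rad/s, so T = P/ω = 104000×10³ / 41.20 = 2.524e6 N·m.
J = πd⁴/32 = π(0.572)⁴/32 = 0.01051 m⁴.
θ = T·L/(G·J) = 2.524e6 × 6.85 / (78.9×10⁹ × 0.01051) = 0.02085 rad.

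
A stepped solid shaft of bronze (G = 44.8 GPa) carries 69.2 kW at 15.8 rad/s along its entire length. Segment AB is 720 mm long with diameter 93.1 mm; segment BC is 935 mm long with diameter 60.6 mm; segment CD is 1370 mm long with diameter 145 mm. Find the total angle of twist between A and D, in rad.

ω = 15.8 rad/s, so T = P/ω = 69.2×10³ / 15.80 = 4380 N·m.
J_AB = π(0.0931)⁴/32 = 7.38×10^-6 m⁴; J_BC = π(0.0606)⁴/32 = 1.32×10^-6 m⁴; J_CD = π(0.145)⁴/32 = 4.34×10^-5 m⁴.
θ = (T/G)·Σ L_i/J_i = (4380/44.8×10⁹)·(0.720/7.38×10^-6 + 0.935/1.32×10^-6 + 1.37/4.34×10^-5) = 0.08167 rad.

0.0817 rad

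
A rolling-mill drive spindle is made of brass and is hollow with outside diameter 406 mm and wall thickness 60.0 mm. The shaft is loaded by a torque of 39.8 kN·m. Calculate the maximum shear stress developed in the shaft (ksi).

0.583 ksi

J = π(d_o⁴ − d_i⁴)/32 = π(0.406⁴ − 0.286⁴)/32 = 2.011×10^-3 m⁴.
τ_max = T·r/J = 39800 × 0.203 / 2.011×10^-3 = 4.018×10^6 Pa.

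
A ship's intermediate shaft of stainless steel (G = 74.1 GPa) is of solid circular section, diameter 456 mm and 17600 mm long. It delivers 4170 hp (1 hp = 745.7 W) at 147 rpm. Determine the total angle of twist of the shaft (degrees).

ω = 2π·147/60 = 15.39 rad/s, so T = P/ω = 4170×745.7 / 15.39 = 202000 N·m.
J = πd⁴/32 = π(0.456)⁴/32 = 4.245×10^-3 m⁴.
θ = T·L/(G·J) = 202000 × 17.6 / (74.1×10⁹ × 4.245×10^-3) = 0.01130 rad.

0.648°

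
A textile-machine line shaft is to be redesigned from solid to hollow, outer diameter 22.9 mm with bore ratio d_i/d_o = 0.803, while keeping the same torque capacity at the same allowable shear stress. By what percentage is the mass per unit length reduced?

Equal τ_max and T ⇒ the solid shaft needs d_s³ = d_o³(1−k⁴), so d_s = 22.9·(1−0.803⁴)^(1/3) = 19.14 mm.
Area ratio A_h/A_s = d_o²(1−k²)/d_s² = (1−k²)/(1−k⁴)^(2/3) = 0.5082.
Mass saving = 1 − 0.5082 = 49.2 %.

49.2 %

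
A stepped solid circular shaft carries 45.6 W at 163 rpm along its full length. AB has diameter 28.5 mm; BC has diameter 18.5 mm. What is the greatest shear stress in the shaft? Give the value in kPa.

ω = 2π·163/60 = 17.07 rad/s, so T = P/ω = 45.6 / 17.07 = 2.671 N·m.
Under the same torque, τ_max = 16T/(πd³) is largest where d is smallest — segment BC (d = 18.5 mm).
τ_max = 16·2.671/(π·(0.0185)³) = 2.149×10^6 Pa.

2150 kPa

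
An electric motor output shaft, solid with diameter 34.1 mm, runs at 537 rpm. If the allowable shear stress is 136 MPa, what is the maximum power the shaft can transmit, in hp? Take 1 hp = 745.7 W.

79.8 hp

J = πd⁴/32 = π(0.0341)⁴/32 = 1.327×10^-7 m⁴.
T_max = τ_allow·J/r = 1.36×10^8 × 1.327×10^-7 / 0.0170 = 1059 N·m.
ω = 2π·537/60 = 56.23 rad/s, so P_max = T_max·ω = 5.954×10^4 W.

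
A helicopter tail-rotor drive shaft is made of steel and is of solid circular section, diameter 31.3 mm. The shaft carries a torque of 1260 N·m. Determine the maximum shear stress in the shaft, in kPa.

J = πd⁴/32 = π(0.0313)⁴/32 = 9.423×10^-8 m⁴.
τ_max = T·r/J = 1260 × 0.0157 / 9.423×10^-8 = 2.093×10^8 Pa.

209000 kPa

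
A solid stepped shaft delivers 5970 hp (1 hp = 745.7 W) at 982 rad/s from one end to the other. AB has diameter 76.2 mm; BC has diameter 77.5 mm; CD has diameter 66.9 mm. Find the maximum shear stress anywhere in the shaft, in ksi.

ω = 982 rad/s, so T = P/ω = 5970×745.7 / 982.0 = 4533 N·m.
Under the same torque, τ_max = 16T/(πd³) is largest where d is smallest — segment CD (d = 66.9 mm).
τ_max = 16·4533/(π·(0.0669)³) = 7.711×10^7 Pa.

11.2 ksi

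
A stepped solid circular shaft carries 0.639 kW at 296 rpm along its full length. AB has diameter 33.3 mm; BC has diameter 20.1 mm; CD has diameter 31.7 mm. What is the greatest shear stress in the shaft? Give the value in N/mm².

12.9 N/mm²

ω = 2π·296/60 = 31.00 rad/s, so T = P/ω = 0.639×10³ / 31.00 = 20.61 N·m.
Under the same torque, τ_max = 16T/(πd³) is largest where d is smallest — segment BC (d = 20.1 mm).
τ_max = 16·20.61/(π·(0.0201)³) = 1.293×10^7 Pa.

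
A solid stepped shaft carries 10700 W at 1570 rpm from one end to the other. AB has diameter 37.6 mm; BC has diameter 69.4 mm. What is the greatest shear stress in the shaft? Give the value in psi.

904 psi

ω = 2π·1570/60 = 164.4 rad/s, so T = P/ω = 10700 / 164.4 = 65.08 N·m.
Under the same torque, τ_max = 16T/(πd³) is largest where d is smallest — segment AB (d = 37.6 mm).
τ_max = 16·65.08/(π·(0.0376)³) = 6.235×10^6 Pa.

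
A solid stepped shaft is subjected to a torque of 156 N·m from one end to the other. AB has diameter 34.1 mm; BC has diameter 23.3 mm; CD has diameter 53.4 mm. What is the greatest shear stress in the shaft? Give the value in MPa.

Under the same torque, τ_max = 16T/(πd³) is largest where d is smallest — segment BC (d = 23.3 mm).
τ_max = 16·156.0/(π·(0.0233)³) = 6.281×10^7 Pa.

62.8 MPa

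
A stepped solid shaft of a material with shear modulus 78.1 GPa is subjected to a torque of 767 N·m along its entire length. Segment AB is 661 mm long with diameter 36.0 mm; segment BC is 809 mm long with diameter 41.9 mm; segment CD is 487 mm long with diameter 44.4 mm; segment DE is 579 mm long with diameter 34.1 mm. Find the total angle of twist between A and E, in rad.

0.121 rad

J_AB = π(0.0360)⁴/32 = 1.65×10^-7 m⁴; J_BC = π(0.0419)⁴/32 = 3.03×10^-7 m⁴; J_CD = π(0.0444)⁴/32 = 3.82×10^-7 m⁴; J_DE = π(0.0341)⁴/32 = 1.33×10^-7 m⁴.
θ = (T/G)·Σ L_i/J_i = (767.0/78.1×10⁹)·(0.661/1.65×10^-7 + 0.809/3.03×10^-7 + 0.487/3.82×10^-7 + 0.579/1.33×10^-7) = 0.1210 rad.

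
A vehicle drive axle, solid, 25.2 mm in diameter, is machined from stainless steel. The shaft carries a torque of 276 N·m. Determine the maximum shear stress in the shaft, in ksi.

J = πd⁴/32 = π(0.0252)⁴/32 = 3.959×10^-8 m⁴.
τ_max = T·r/J = 276.0 × 0.0126 / 3.959×10^-8 = 8.784×10^7 Pa.

12.7 ksi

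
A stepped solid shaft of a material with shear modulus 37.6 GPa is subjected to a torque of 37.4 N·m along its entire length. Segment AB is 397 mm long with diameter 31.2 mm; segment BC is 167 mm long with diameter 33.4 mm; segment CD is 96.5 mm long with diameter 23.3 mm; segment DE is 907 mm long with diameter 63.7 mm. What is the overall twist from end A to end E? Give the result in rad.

0.00948 rad

J_AB = π(0.0312)⁴/32 = 9.30×10^-8 m⁴; J_BC = π(0.0334)⁴/32 = 1.22×10^-7 m⁴; J_CD = π(0.0233)⁴/32 = 2.89×10^-8 m⁴; J_DE = π(0.0637)⁴/32 = 1.62×10^-6 m⁴.
θ = (T/G)·Σ L_i/J_i = (37.40/37.6×10⁹)·(0.397/9.30×10^-8 + 0.167/1.22×10^-7 + 0.0965/2.89×10^-8 + 0.907/1.62×10^-6) = 9.480×10^-3 rad.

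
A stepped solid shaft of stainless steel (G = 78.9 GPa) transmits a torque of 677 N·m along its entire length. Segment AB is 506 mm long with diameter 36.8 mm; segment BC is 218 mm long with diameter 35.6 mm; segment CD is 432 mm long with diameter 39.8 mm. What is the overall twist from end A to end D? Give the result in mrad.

51.0 mrad

J_AB = π(0.0368)⁴/32 = 1.80×10^-7 m⁴; J_BC = π(0.0356)⁴/32 = 1.58×10^-7 m⁴; J_CD = π(0.0398)⁴/32 = 2.46×10^-7 m⁴.
θ = (T/G)·Σ L_i/J_i = (677.0/78.9×10⁹)·(0.506/1.80×10^-7 + 0.218/1.58×10^-7 + 0.432/2.46×10^-7) = 0.05102 rad.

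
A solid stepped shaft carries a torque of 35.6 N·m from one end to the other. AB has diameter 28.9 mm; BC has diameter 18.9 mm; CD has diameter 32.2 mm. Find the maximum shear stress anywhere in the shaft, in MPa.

Under the same torque, τ_max = 16T/(πd³) is largest where d is smallest — segment BC (d = 18.9 mm).
τ_max = 16·35.60/(π·(0.0189)³) = 2.686×10^7 Pa.

26.9 MPa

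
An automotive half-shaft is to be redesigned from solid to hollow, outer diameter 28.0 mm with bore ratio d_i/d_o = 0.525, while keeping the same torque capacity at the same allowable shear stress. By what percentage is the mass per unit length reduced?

Equal τ_max and T ⇒ the solid shaft needs d_s³ = d_o³(1−k⁴), so d_s = 28.0·(1−0.525⁴)^(1/3) = 27.27 mm.
Area ratio A_h/A_s = d_o²(1−k²)/d_s² = (1−k²)/(1−k⁴)^(2/3) = 0.7636.
Mass saving = 1 − 0.7636 = 23.6 %.

23.6 %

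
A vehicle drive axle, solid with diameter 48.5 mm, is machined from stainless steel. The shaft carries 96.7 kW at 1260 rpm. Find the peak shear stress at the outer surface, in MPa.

32.7 MPa

ω = 2π·1260/60 = 131.9 rad/s, so T = P/ω = 96.7×10³ / 131.9 = 732.9 N·m.
J = πd⁴/32 = π(0.0485)⁴/32 = 5.432×10^-7 m⁴.
τ_max = T·r/J = 732.9 × 0.0243 / 5.432×10^-7 = 3.272×10^7 Pa.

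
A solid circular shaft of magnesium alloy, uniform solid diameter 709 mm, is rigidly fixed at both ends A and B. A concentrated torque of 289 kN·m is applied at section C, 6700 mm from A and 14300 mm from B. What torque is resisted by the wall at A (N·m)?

197000 N·m

With uniform GJ and both ends fixed, compatibility θ_AC = θ_CB gives T_A·a = T_B·b, together with T_A + T_B = T₀.
T_A = T₀·b/(a+b) = 289000·14300/21000 = 196800 N·m; T_B = 92200 N·m.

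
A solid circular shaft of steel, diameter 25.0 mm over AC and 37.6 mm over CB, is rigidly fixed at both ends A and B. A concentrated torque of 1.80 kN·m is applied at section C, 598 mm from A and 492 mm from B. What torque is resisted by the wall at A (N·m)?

Compatibility: T_A·a/J_AC = T_B·b/J_CB with T_A + T_B = T₀.
J_AC = 3.83×10^-8 m⁴, J_CB = 1.96×10^-7 m⁴, so T_A = T₀·(J_AC/a)/((J_AC/a)+(J_CB/b)) = 249.3 N·m, T_B = 1551 N·m.

249 N·m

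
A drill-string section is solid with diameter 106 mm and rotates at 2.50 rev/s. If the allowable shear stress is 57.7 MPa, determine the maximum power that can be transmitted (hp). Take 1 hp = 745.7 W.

J = πd⁴/32 = π(0.106)⁴/32 = 1.239×10^-5 m⁴.
T_max = τ_allow·J/r = 5.77×10^7 × 1.239×10^-5 / 0.0530 = 13490 N·m.
ω = 2π·2.50 = 15.71 rad/s, so P_max = T_max·ω = 2.120×10^5 W.

284 hp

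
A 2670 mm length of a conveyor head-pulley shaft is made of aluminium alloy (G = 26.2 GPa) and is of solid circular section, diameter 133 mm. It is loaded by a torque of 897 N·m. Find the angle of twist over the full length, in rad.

0.00298 rad

J = πd⁴/32 = π(0.133)⁴/32 = 3.072×10^-5 m⁴.
θ = T·L/(G·J) = 897.0 × 2.67 / (26.2×10⁹ × 3.072×10^-5) = 2.976×10^-3 rad.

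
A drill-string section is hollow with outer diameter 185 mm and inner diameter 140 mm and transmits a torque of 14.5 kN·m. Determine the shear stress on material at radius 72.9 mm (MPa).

J = π(d_o⁴ − d_i⁴)/32 = π(0.185⁴ − 0.140⁴)/32 = 7.728×10^-5 m⁴.
Shear stress varies linearly with radius: τ = T·r/J = 14500 × 0.0729 / 7.728×10^-5 = 1.368×10^7 Pa.

13.7 MPa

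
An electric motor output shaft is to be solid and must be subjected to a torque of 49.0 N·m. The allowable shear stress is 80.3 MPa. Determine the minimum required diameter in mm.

For a solid shaft τ_max = 16T/(πd³), so d = (16T/(π τ_allow))^(1/3) = (16·49.00/(π·8.03×10^7))^(1/3) = 0.01459 m.

14.6 mm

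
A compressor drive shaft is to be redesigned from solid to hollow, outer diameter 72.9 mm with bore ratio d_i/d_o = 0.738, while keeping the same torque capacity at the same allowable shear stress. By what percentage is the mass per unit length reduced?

42.4 %

Equal τ_max and T ⇒ the solid shaft needs d_s³ = d_o³(1−k⁴), so d_s = 72.9·(1−0.738⁴)^(1/3) = 64.83 mm.
Area ratio A_h/A_s = d_o²(1−k²)/d_s² = (1−k²)/(1−k⁴)^(2/3) = 0.5757.
Mass saving = 1 − 0.5757 = 42.4 %.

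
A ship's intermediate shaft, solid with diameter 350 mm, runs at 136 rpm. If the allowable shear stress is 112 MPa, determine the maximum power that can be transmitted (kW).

13400 kW

J = πd⁴/32 = π(0.350)⁴/32 = 1.473×10^-3 m⁴.
T_max = τ_allow·J/r = 1.12×10^8 × 1.473×10^-3 / 0.175 = 942900 N·m.
ω = 2π·136/60 = 14.24 rad/s, so P_max = T_max·ω = 1.343×10^7 W.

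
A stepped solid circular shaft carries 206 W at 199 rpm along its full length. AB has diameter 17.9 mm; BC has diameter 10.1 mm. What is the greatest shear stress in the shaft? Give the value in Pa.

4.89e7 Pa

ω = 2π·199/60 = 20.84 rad/s, so T = P/ω = 206 / 20.84 = 9.885 N·m.
Under the same torque, τ_max = 16T/(πd³) is largest where d is smallest — segment BC (d = 10.1 mm).
τ_max = 16·9.885/(π·(0.0101)³) = 4.886×10^7 Pa.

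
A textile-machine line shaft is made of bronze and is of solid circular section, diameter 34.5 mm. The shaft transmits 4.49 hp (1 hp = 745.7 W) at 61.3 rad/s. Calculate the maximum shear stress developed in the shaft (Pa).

6.77e6 Pa

ω = 61.3 rad/s, so T = P/ω = 4.49×745.7 / 61.30 = 54.62 N·m.
J = πd⁴/32 = π(0.0345)⁴/32 = 1.391×10^-7 m⁴.
τ_max = T·r/J = 54.62 × 0.0173 / 1.391×10^-7 = 6.774×10^6 Pa.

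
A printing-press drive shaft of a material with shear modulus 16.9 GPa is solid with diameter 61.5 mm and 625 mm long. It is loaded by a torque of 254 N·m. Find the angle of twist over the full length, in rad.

J = πd⁴/32 = π(0.0615)⁴/32 = 1.404×10^-6 m⁴.
θ = T·L/(G·J) = 254.0 × 0.625 / (16.9×10⁹ × 1.404×10^-6) = 6.688×10^-3 rad.

0.00669 rad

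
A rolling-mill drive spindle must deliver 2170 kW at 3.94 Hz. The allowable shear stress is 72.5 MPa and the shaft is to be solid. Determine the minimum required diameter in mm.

183 mm

ω = 2π·3.94 = 24.76 rad/s, so T = P/ω = 2170×10³ / 24.76 = 87660 N·m.
For a solid shaft τ_max = 16T/(πd³), so d = (16T/(π τ_allow))^(1/3) = (16·87660/(π·7.25×10^7))^(1/3) = 0.1833 m.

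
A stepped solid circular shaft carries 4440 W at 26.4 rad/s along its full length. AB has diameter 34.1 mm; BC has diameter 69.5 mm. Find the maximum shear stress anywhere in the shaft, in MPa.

21.6 MPa

ω = 26.4 rad/s, so T = P/ω = 4440 / 26.40 = 168.2 N·m.
Under the same torque, τ_max = 16T/(πd³) is largest where d is smallest — segment AB (d = 34.1 mm).
τ_max = 16·168.2/(π·(0.0341)³) = 2.160×10^7 Pa.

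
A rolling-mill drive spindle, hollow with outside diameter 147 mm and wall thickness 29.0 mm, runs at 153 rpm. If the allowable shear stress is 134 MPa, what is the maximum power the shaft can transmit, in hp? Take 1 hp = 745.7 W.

J = π(d_o⁴ − d_i⁴)/32 = π(0.147⁴ − 0.0890⁴)/32 = 3.968×10^-5 m⁴.
T_max = τ_allow·J/r = 1.34×10^8 × 3.968×10^-5 / 0.0735 = 72350 N·m.
ω = 2π·153/60 = 16.02 rad/s, so P_max = T_max·ω = 1.159×10^6 W.

1550 hp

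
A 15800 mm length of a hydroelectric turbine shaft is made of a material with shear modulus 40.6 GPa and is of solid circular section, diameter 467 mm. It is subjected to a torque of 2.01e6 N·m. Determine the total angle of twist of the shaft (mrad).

168 mrad

J = πd⁴/32 = π(0.467)⁴/32 = 4.669×10^-3 m⁴.
θ = T·L/(G·J) = 2.010e6 × 15.8 / (40.6×10⁹ × 4.669×10^-3) = 0.1675 rad.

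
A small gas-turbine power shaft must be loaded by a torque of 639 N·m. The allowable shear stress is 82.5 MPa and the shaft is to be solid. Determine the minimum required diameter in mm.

For a solid shaft τ_max = 16T/(πd³), so d = (16T/(π τ_allow))^(1/3) = (16·639.0/(π·8.25×10^7))^(1/3) = 0.03404 m.

34.0 mm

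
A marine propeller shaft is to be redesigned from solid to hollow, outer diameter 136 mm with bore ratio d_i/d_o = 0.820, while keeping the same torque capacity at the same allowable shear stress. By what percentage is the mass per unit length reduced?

51.1 %

Equal τ_max and T ⇒ the solid shaft needs d_s³ = d_o³(1−k⁴), so d_s = 136·(1−0.820⁴)^(1/3) = 111.3 mm.
Area ratio A_h/A_s = d_o²(1−k²)/d_s² = (1−k²)/(1−k⁴)^(2/3) = 0.4893.
Mass saving = 1 − 0.4893 = 51.1 %.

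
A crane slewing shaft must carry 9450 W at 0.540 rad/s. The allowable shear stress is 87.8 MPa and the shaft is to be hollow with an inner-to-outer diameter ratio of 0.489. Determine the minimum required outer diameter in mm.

ω = 0.540 rad/s, so T = P/ω = 9450 / 0.5400 = 17500 N·m.
For a hollow shaft with d_i/d_o = 0.489: τ_max = 16T/(π d_o³ (1−k⁴)), so d_o = [16T/(π τ_allow (1−k⁴))]^(1/3) = [16·17500/(π·8.78×10^7·0.9428)]^(1/3) = 0.1025 m.

102 mm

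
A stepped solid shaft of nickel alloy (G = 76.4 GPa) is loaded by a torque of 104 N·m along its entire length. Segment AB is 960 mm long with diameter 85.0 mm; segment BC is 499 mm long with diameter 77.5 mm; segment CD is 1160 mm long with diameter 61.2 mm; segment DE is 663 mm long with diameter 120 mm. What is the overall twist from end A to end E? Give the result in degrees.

J_AB = π(0.0850)⁴/32 = 5.12×10^-6 m⁴; J_BC = π(0.0775)⁴/32 = 3.54×10^-6 m⁴; J_CD = π(0.0612)⁴/32 = 1.38×10^-6 m⁴; J_DE = π(0.120)⁴/32 = 2.04×10^-5 m⁴.
θ = (T/G)·Σ L_i/J_i = (104.0/76.4×10⁹)·(0.960/5.12×10^-6 + 0.499/3.54×10^-6 + 1.16/1.38×10^-6 + 0.663/2.04×10^-5) = 1.638×10^-3 rad.

0.0938°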